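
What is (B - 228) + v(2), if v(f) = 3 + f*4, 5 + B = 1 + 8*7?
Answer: -165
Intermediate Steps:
B = 52 (B = -5 + (1 + 8*7) = -5 + (1 + 56) = -5 + 57 = 52)
v(f) = 3 + 4*f
(B - 228) + v(2) = (52 - 228) + (3 + 4*2) = -176 + (3 + 8) = -176 + 11 = -165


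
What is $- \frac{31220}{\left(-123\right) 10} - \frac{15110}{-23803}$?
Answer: $\frac{76171496}{2927769} \approx 26.017$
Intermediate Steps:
$- \frac{31220}{\left(-123\right) 10} - \frac{15110}{-23803} = - \frac{31220}{-1230} - - \frac{15110}{23803} = \left(-31220\right) \left(- \frac{1}{1230}\right) + \frac{15110}{23803} = \frac{3122}{123} + \frac{15110}{23803} = \frac{76171496}{2927769}$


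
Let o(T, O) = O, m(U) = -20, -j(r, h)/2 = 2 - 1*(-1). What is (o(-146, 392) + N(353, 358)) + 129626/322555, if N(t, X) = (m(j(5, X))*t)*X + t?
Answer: -815010878299/322555 ≈ -2.5267e+6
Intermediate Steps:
j(r, h) = -6 (j(r, h) = -2*(2 - 1*(-1)) = -2*(2 + 1) = -2*3 = -6)
N(t, X) = t - 20*X*t (N(t, X) = (-20*t)*X + t = -20*X*t + t = t - 20*X*t)
(o(-146, 392) + N(353, 358)) + 129626/322555 = (392 + 353*(1 - 20*358)) + 129626/322555 = (392 + 353*(1 - 7160)) + 129626*(1/322555) = (392 + 353*(-7159)) + 129626/322555 = (392 - 2527127) + 129626/322555 = -2526735 + 129626/322555 = -815010878299/322555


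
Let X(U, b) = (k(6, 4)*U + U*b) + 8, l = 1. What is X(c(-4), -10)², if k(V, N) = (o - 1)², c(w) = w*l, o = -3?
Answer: 256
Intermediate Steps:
c(w) = w (c(w) = w*1 = w)
k(V, N) = 16 (k(V, N) = (-3 - 1)² = (-4)² = 16)
X(U, b) = 8 + 16*U + U*b (X(U, b) = (16*U + U*b) + 8 = 8 + 16*U + U*b)
X(c(-4), -10)² = (8 + 16*(-4) - 4*(-10))² = (8 - 64 + 40)² = (-16)² = 256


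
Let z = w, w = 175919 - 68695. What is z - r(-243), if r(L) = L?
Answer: 107467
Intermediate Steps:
w = 107224
z = 107224
z - r(-243) = 107224 - 1*(-243) = 107224 + 243 = 107467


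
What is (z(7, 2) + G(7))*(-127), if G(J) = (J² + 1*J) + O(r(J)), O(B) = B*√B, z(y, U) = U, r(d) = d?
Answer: -7366 - 889*√7 ≈ -9718.1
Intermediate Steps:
O(B) = B^(3/2)
G(J) = J + J² + J^(3/2) (G(J) = (J² + 1*J) + J^(3/2) = (J² + J) + J^(3/2) = (J + J²) + J^(3/2) = J + J² + J^(3/2))
(z(7, 2) + G(7))*(-127) = (2 + (7 + 7² + 7^(3/2)))*(-127) = (2 + (7 + 49 + 7*√7))*(-127) = (2 + (56 + 7*√7))*(-127) = (58 + 7*√7)*(-127) = -7366 - 889*√7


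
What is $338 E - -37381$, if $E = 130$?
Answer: $81321$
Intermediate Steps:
$338 E - -37381 = 338 \cdot 130 - -37381 = 43940 + 37381 = 81321$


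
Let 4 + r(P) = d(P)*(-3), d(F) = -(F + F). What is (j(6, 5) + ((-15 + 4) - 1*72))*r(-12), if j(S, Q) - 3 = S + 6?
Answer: 5168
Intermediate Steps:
j(S, Q) = 9 + S (j(S, Q) = 3 + (S + 6) = 3 + (6 + S) = 9 + S)
d(F) = -2*F
r(P) = -4 + 6*P (r(P) = -4 - 2*P*(-3) = -4 + 6*P)
(j(6, 5) + ((-15 + 4) - 1*72))*r(-12) = ((9 + 6) + ((-15 + 4) - 1*72))*(-4 + 6*(-12)) = (15 + (-11 - 72))*(-4 - 72) = (15 - 83)*(-76) = -68*(-76) = 5168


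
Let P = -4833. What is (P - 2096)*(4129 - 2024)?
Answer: -14585545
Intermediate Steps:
(P - 2096)*(4129 - 2024) = (-4833 - 2096)*(4129 - 2024) = -6929*2105 = -14585545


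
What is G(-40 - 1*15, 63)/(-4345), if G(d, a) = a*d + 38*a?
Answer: 1071/4345 ≈ 0.24649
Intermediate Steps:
G(d, a) = 38*a + a*d
G(-40 - 1*15, 63)/(-4345) = (63*(38 + (-40 - 1*15)))/(-4345) = (63*(38 + (-40 - 15)))*(-1/4345) = (63*(38 - 55))*(-1/4345) = (63*(-17))*(-1/4345) = -1071*(-1/4345) = 1071/4345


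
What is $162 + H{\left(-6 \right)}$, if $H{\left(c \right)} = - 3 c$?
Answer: $180$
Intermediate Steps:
$162 + H{\left(-6 \right)} = 162 - -18 = 162 + 18 = 180$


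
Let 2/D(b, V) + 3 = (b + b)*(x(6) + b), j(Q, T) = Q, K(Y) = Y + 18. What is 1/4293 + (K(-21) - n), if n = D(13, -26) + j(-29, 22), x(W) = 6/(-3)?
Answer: 31579591/1214919 ≈ 25.993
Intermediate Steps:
K(Y) = 18 + Y
x(W) = -2 (x(W) = 6*(-⅓) = -2)
D(b, V) = 2/(-3 + 2*b*(-2 + b)) (D(b, V) = 2/(-3 + (b + b)*(-2 + b)) = 2/(-3 + (2*b)*(-2 + b)) = 2/(-3 + 2*b*(-2 + b)))
n = -8205/283 (n = 2/(-3 - 4*13 + 2*13²) - 29 = 2/(-3 - 52 + 2*169) - 29 = 2/(-3 - 52 + 338) - 29 = 2/283 - 29 = -8205/283 ≈ -28.993)
1/4293 + (K(-21) - n) = 1/4293 + ((18 - 21) - 1*(-8205/283)) = 1/4293 + (-3 + 8205/283) = 1/4293 + 7356/283 = 31579591/1214919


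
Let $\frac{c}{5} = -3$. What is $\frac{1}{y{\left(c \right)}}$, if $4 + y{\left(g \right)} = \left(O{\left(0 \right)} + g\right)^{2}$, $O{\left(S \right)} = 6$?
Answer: $\frac{1}{77} \approx 0.012987$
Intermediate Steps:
$c = -15$ ($c = 5 \left(-3\right) = -15$)
$y{\left(g \right)} = -4 + \left(6 + g\right)^{2}$
$\frac{1}{y{\left(c \right)}} = \frac{1}{-4 + \left(6 - 15\right)^{2}} = \frac{1}{-4 + \left(-9\right)^{2}} = \frac{1}{-4 + 81} = \frac{1}{77}$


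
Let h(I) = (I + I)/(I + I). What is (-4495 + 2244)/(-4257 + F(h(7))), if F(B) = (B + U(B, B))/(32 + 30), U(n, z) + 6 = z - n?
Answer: 139562/263939 ≈ 0.52877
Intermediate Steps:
U(n, z) = -6 + z - n (U(n, z) = -6 + (z - n) = -6 + z - n)
h(I) = 1 (h(I) = (2*I)/((2*I)) = (2*I)*(1/(2*I)) = 1)
F(B) = -3/31 + B/62 (F(B) = (B + (-6 + B - B))/(32 + 30) = (B - 6)/62 = (-6 + B)*(1/62) = -3/31 + B/62)
(-4495 + 2244)/(-4257 + F(h(7))) = (-4495 + 2244)/(-4257 + (-3/31 + (1/62)*1)) = -2251/(-4257 + (-3/31 + 1/62)) = -2251/(-4257 - 5/62) = -2251/(-263939/62) = -2251*(-62/263939) = 139562/263939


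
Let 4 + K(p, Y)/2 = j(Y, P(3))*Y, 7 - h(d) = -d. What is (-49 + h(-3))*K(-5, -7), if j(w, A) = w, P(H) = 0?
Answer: -4050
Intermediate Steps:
h(d) = 7 + d (h(d) = 7 - (-1)*d = 7 + d)
K(p, Y) = -8 + 2*Y² (K(p, Y) = -8 + 2*(Y*Y) = -8 + 2*Y²)
(-49 + h(-3))*K(-5, -7) = (-49 + (7 - 3))*(-8 + 2*(-7)²) = (-49 + 4)*(-8 + 2*49) = -45*(-8 + 98) = -45*90 = -4050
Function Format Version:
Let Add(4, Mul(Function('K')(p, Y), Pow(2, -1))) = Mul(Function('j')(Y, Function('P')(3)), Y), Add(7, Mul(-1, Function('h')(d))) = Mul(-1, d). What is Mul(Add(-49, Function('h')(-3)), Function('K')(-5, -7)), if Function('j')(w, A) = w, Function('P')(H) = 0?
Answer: -4050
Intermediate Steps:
Function('h')(d) = Add(7, d) (Function('h')(d) = Add(7, Mul(-1, Mul(-1, d))) = Add(7, d))
Function('K')(p, Y) = Add(-8, Mul(2, Pow(Y, 2))) (Function('K')(p, Y) = Add(-8, Mul(2, Mul(Y, Y))) = Add(-8, Mul(2, Pow(Y, 2))))
Mul(Add(-49, Function('h')(-3)), Function('K')(-5, -7)) = Mul(Add(-49, Add(7, -3)), Add(-8, Mul(2, Pow(-7, 2)))) = Mul(Add(-49, 4), Add(-8, Mul(2, 49))) = Mul(-45, Add(-8, 98)) = Mul(-45, 90) = -4050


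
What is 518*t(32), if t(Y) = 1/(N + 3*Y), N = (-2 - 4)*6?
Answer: 259/30 ≈ 8.6333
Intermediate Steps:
N = -36 (N = -6*6 = -36)
t(Y) = 1/(-36 + 3*Y)
518*t(32) = 518*(1/(3*(-12 + 32))) = 518*((1/3)/20) = 518*((1/3)*(1/20)) = 518*(1/60) = 259/30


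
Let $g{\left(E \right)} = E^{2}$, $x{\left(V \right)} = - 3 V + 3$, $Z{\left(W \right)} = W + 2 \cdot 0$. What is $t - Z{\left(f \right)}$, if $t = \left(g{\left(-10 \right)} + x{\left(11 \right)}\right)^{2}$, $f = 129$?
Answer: $4771$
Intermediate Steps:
$Z{\left(W \right)} = W$ ($Z{\left(W \right)} = W + 0 = W$)
$x{\left(V \right)} = 3 - 3 V$
$t = 4900$ ($t = \left(\left(-10\right)^{2} + \left(3 - 33\right)\right)^{2} = \left(100 + \left(3 - 33\right)\right)^{2} = \left(100 - 30\right)^{2} = 70^{2} = 4900$)
$t - Z{\left(f \right)} = 4900 - 129 = 4771$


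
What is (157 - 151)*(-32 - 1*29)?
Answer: -366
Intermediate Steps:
(157 - 151)*(-32 - 1*29) = 6*(-32 - 29) = 6*(-61) = -366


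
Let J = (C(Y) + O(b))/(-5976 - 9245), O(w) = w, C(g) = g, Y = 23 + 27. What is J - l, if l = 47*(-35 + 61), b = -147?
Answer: -18599965/15221 ≈ -1222.0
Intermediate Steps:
Y = 50
l = 1222 (l = 47*26 = 1222)
J = 97/15221 (J = (50 - 147)/(-5976 - 9245) = -97/(-15221) = -97*(-1/15221) = 97/15221 ≈ 0.0063728)
J - l = 97/15221 - 1*1222 = 97/15221 - 1222 = -18599965/15221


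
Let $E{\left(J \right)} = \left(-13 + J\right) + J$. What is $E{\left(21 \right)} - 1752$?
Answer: $-1723$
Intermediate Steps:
$E{\left(J \right)} = -13 + 2 J$
$E{\left(21 \right)} - 1752 = \left(-13 + 2 \cdot 21\right) - 1752 = \left(-13 + 42\right) - 1752 = 29 - 1752 = -1723$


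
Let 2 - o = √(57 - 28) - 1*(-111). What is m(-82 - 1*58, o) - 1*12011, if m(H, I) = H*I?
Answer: 3249 + 140*√29 ≈ 4002.9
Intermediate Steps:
o = -109 - √29 (o = 2 - (√(57 - 28) - 1*(-111)) = 2 - (√29 + 111) = 2 - (111 + √29) = 2 + (-111 - √29) = -109 - √29 ≈ -114.39)
m(-82 - 1*58, o) - 1*12011 = (-82 - 1*58)*(-109 - √29) - 1*12011 = (-82 - 58)*(-109 - √29) - 12011 = -140*(-109 - √29) - 12011 = (15260 + 140*√29) - 12011 = 3249 + 140*√29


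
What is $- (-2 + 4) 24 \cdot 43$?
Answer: $-2064$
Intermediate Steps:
$- (-2 + 4) 24 \cdot 43 = \left(-1\right) 2 \cdot 24 \cdot 43 = \left(-2\right) 24 \cdot 43 = \left(-48\right) 43 = -2064$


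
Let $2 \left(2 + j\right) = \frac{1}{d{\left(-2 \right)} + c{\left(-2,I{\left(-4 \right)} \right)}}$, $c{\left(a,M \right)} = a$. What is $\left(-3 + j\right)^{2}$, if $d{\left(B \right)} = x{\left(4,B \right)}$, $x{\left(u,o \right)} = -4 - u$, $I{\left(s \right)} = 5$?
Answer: $\frac{10201}{400} \approx 25.503$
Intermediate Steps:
$d{\left(B \right)} = -8$ ($d{\left(B \right)} = -4 - 4 = -8$)
$j = - \frac{41}{20}$ ($j = -2 + \frac{1}{2 \left(-8 - 2\right)} = -2 + \frac{1}{2 \left(-10\right)} = -2 + \frac{1}{2} \left(- \frac{1}{10}\right) = -2 - \frac{1}{20} = - \frac{41}{20} \approx -2.05$)
$\left(-3 + j\right)^{2} = \left(-3 - \frac{41}{20}\right)^{2} = \left(- \frac{101}{20}\right)^{2} = \frac{10201}{400}$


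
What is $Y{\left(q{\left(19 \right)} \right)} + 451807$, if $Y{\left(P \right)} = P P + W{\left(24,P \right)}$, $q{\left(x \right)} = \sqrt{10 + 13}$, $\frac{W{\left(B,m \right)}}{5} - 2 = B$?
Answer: $451960$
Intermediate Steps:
$W{\left(B,m \right)} = 10 + 5 B$
$q{\left(x \right)} = \sqrt{23}$
$Y{\left(P \right)} = 130 + P^{2}$ ($Y{\left(P \right)} = P P + \left(10 + 5 \cdot 24\right) = P^{2} + \left(10 + 120\right) = P^{2} + 130 = 130 + P^{2}$)
$Y{\left(q{\left(19 \right)} \right)} + 451807 = \left(130 + \left(\sqrt{23}\right)^{2}\right) + 451807 = \left(130 + 23\right) + 451807 = 153 + 451807 = 451960$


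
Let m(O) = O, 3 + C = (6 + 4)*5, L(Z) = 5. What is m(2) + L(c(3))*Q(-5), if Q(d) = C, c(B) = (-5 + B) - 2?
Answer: 237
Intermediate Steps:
c(B) = -7 + B
C = 47 (C = -3 + (6 + 4)*5 = -3 + 10*5 = -3 + 50 = 47)
Q(d) = 47
m(2) + L(c(3))*Q(-5) = 2 + 5*47 = 2 + 235 = 237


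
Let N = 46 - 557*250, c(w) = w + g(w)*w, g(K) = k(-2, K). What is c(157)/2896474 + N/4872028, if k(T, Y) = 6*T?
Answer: -14700527109/503989372474 ≈ -0.029168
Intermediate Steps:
g(K) = -12 (g(K) = 6*(-2) = -12)
c(w) = -11*w (c(w) = w - 12*w = -11*w)
N = -139204 (N = 46 - 139250 = -139204)
c(157)/2896474 + N/4872028 = -11*157/2896474 - 139204/4872028 = -1727*1/2896474 - 139204*1/4872028 = -1727/2896474 - 34801/1218007 = -14700527109/503989372474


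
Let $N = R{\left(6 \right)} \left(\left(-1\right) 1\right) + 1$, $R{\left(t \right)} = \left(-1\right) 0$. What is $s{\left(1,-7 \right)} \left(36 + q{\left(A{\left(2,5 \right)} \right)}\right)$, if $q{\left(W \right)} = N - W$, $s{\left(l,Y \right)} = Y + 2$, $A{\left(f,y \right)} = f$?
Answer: $-175$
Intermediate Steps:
$R{\left(t \right)} = 0$
$N = 1$ ($N = 0 \left(\left(-1\right) 1\right) + 1 = 0 \left(-1\right) + 1 = 0 + 1 = 1$)
$s{\left(l,Y \right)} = 2 + Y$
$q{\left(W \right)} = 1 - W$
$s{\left(1,-7 \right)} \left(36 + q{\left(A{\left(2,5 \right)} \right)}\right) = \left(2 - 7\right) \left(36 + \left(1 - 2\right)\right) = - 5 \left(36 + \left(1 - 2\right)\right) = - 5 \left(36 - 1\right) = \left(-5\right) 35 = -175$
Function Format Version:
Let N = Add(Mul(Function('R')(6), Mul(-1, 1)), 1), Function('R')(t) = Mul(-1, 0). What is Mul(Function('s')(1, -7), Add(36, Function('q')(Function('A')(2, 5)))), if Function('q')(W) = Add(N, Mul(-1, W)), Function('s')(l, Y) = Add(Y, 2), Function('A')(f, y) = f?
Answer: -175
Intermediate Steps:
Function('R')(t) = 0
N = 1 (N = Add(Mul(0, Mul(-1, 1)), 1) = Add(Mul(0, -1), 1) = Add(0, 1) = 1)
Function('s')(l, Y) = Add(2, Y)
Function('q')(W) = Add(1, Mul(-1, W))
Mul(Function('s')(1, -7), Add(36, Function('q')(Function('A')(2, 5)))) = Mul(Add(2, -7), Add(36, Add(1, Mul(-1, 2)))) = Mul(-5, Add(36, Add(1, -2))) = Mul(-5, Add(36, -1)) = Mul(-5, 35) = -175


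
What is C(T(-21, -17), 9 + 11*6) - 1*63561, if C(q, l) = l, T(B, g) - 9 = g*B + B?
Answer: -63486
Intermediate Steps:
T(B, g) = 9 + B + B*g (T(B, g) = 9 + (g*B + B) = 9 + (B*g + B) = 9 + (B + B*g) = 9 + B + B*g)
C(T(-21, -17), 9 + 11*6) - 1*63561 = (9 + 11*6) - 1*63561 = (9 + 66) - 63561 = 75 - 63561 = -63486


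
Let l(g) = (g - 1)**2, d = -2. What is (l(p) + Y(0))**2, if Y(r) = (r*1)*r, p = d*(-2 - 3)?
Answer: 6561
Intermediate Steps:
p = 10 (p = -2*(-2 - 3) = -2*(-5) = 10)
l(g) = (-1 + g)**2
Y(r) = r**2 (Y(r) = r*r = r**2)
(l(p) + Y(0))**2 = ((-1 + 10)**2 + 0**2)**2 = (9**2 + 0)**2 = (81 + 0)**2 = 81**2 = 6561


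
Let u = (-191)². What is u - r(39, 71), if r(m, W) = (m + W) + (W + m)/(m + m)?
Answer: 1418414/39 ≈ 36370.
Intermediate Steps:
u = 36481
r(m, W) = W + m + (W + m)/(2*m) (r(m, W) = (W + m) + (W + m)/((2*m)) = (W + m) + (W + m)*(1/(2*m)) = (W + m) + (W + m)/(2*m) = W + m + (W + m)/(2*m))
u - r(39, 71) = 36481 - (½ + 71 + 39 + (½)*71/39) = 36481 - (½ + 71 + 39 + (½)*71*(1/39)) = 36481 - (½ + 71 + 39 + 71/78) = 36481 - 1*4345/39 = 36481 - 4345/39 = 1418414/39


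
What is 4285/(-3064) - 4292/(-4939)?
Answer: -8012927/15133096 ≈ -0.52950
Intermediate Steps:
4285/(-3064) - 4292/(-4939) = 4285*(-1/3064) - 4292*(-1/4939) = -4285/3064 + 4292/4939 = -8012927/15133096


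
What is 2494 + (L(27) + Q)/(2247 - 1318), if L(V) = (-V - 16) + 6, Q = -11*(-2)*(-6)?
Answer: 2316757/929 ≈ 2493.8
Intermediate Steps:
Q = -132 (Q = 22*(-6) = -132)
L(V) = -10 - V (L(V) = (-16 - V) + 6 = -10 - V)
2494 + (L(27) + Q)/(2247 - 1318) = 2494 + ((-10 - 1*27) - 132)/(2247 - 1318) = 2494 + ((-10 - 27) - 132)/929 = 2494 + (-37 - 132)*(1/929) = 2494 - 169*1/929 = 2494 - 169/929 = 2316757/929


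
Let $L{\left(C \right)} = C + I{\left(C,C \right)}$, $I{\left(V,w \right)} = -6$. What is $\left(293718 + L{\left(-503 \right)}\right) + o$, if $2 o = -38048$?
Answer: $274185$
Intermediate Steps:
$o = -19024$ ($o = \frac{1}{2} \left(-38048\right) = -19024$)
$L{\left(C \right)} = -6 + C$ ($L{\left(C \right)} = C - 6 = -6 + C$)
$\left(293718 + L{\left(-503 \right)}\right) + o = \left(293718 - 509\right) - 19024 = 293209 - 19024 = 274185$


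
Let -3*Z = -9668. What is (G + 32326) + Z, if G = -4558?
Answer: 92972/3 ≈ 30991.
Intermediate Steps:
Z = 9668/3 (Z = -⅓*(-9668) = 9668/3 ≈ 3222.7)
(G + 32326) + Z = (-4558 + 32326) + 9668/3 = 27768 + 9668/3 = 92972/3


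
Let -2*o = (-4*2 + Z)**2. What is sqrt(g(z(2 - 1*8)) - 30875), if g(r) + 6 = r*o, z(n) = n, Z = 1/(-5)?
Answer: I*sqrt(766982)/5 ≈ 175.16*I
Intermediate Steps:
Z = -1/5 ≈ -0.20000
o = -1681/50 (o = -(-4*2 - 1/5)**2/2 = -(-8 - 1/5)**2/2 = -(-41/5)**2/2 = -1/2*1681/25 = -1681/50 ≈ -33.620)
g(r) = -6 - 1681*r/50 (g(r) = -6 + r*(-1681/50) = -6 - 1681*r/50)
sqrt(g(z(2 - 1*8)) - 30875) = sqrt((-6 - 1681*(2 - 1*8)/50) - 30875) = sqrt((-6 - 1681*(2 - 8)/50) - 30875) = sqrt((-6 - 1681/50*(-6)) - 30875) = sqrt((-6 + 5043/25) - 30875) = sqrt(4893/25 - 30875) = sqrt(-766982/25) = I*sqrt(766982)/5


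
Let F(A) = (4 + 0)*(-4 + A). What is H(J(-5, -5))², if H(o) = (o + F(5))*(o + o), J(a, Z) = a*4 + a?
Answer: 1102500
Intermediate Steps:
J(a, Z) = 5*a (J(a, Z) = 4*a + a = 5*a)
F(A) = -16 + 4*A (F(A) = 4*(-4 + A) = -16 + 4*A)
H(o) = 2*o*(4 + o) (H(o) = (o + (-16 + 4*5))*(o + o) = (o + (-16 + 20))*(2*o) = (o + 4)*(2*o) = (4 + o)*(2*o) = 2*o*(4 + o))
H(J(-5, -5))² = (2*(5*(-5))*(4 + 5*(-5)))² = (2*(-25)*(4 - 25))² = (2*(-25)*(-21))² = 1050² = 1102500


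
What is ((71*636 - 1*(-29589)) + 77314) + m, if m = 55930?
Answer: 207989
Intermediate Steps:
((71*636 - 1*(-29589)) + 77314) + m = ((71*636 - 1*(-29589)) + 77314) + 55930 = ((45156 + 29589) + 77314) + 55930 = (74745 + 77314) + 55930 = 152059 + 55930 = 207989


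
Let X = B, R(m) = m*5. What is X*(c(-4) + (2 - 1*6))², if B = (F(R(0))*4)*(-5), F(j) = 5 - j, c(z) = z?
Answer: -6400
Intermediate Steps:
R(m) = 5*m
B = -100 (B = ((5 - 5*0)*4)*(-5) = ((5 - 1*0)*4)*(-5) = ((5 + 0)*4)*(-5) = (5*4)*(-5) = 20*(-5) = -100)
X = -100
X*(c(-4) + (2 - 1*6))² = -100*(-4 + (2 - 1*6))² = -100*(-4 + (2 - 6))² = -100*(-4 - 4)² = -100*(-8)² = -100*64 = -6400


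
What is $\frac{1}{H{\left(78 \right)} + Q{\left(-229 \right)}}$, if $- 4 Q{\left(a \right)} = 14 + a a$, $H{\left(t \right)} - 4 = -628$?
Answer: $- \frac{4}{54951} \approx -7.2792 \cdot 10^{-5}$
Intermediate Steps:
$H{\left(t \right)} = -624$ ($H{\left(t \right)} = 4 - 628 = -624$)
$Q{\left(a \right)} = - \frac{7}{2} - \frac{a^{2}}{4}$ ($Q{\left(a \right)} = - \frac{14 + a a}{4} = - \frac{14 + a^{2}}{4} = - \frac{7}{2} - \frac{a^{2}}{4}$)
$\frac{1}{H{\left(78 \right)} + Q{\left(-229 \right)}} = \frac{1}{-624 - \left(\frac{7}{2} + \frac{\left(-229\right)^{2}}{4}\right)} = \frac{1}{-624 - \frac{52455}{4}} = \frac{1}{- \frac{54951}{4}} = - \frac{4}{54951}$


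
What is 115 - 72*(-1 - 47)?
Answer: 3571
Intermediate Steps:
115 - 72*(-1 - 47) = 115 - 72*(-48) = 115 + 3456 = 3571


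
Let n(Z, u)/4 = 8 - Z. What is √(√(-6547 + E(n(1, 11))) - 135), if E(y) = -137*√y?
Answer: √(-135 + √(-6547 - 274*√7)) ≈ 3.5127 + 12.138*I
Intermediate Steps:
n(Z, u) = 32 - 4*Z (n(Z, u) = 4*(8 - Z) = 32 - 4*Z)
√(√(-6547 + E(n(1, 11))) - 135) = √(√(-6547 - 137*√(32 - 4*1)) - 135) = √(√(-6547 - 137*√(32 - 4)) - 135) = √(√(-6547 - 274*√7) - 135) = √(-135 + √(-6547 - 274*√7))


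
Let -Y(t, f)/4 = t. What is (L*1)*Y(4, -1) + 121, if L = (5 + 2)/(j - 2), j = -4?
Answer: 419/3 ≈ 139.67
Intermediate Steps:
Y(t, f) = -4*t
L = -7/6 (L = (5 + 2)/(-4 - 2) = 7/(-6) = 7*(-⅙) = -7/6 ≈ -1.1667)
(L*1)*Y(4, -1) + 121 = (-7/6*1)*(-4*4) + 121 = -7/6*(-16) + 121 = 56/3 + 121 = 419/3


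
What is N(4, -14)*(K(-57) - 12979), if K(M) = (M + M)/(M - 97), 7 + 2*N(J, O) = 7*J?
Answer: -1498989/11 ≈ -1.3627e+5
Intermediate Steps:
N(J, O) = -7/2 + 7*J/2 (N(J, O) = -7/2 + (7*J)/2 = -7/2 + 7*J/2)
K(M) = 2*M/(-97 + M) (K(M) = (2*M)/(-97 + M) = 2*M/(-97 + M))
N(4, -14)*(K(-57) - 12979) = (-7/2 + (7/2)*4)*(2*(-57)/(-97 - 57) - 12979) = (-7/2 + 14)*(2*(-57)/(-154) - 12979) = 21*(2*(-57)*(-1/154) - 12979)/2 = 21*(57/77 - 12979)/2 = (21/2)*(-999326/77) = -1498989/11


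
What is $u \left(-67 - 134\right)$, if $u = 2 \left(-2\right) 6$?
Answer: $4824$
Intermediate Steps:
$u = -24$ ($u = \left(-4\right) 6 = -24$)
$u \left(-67 - 134\right) = - 24 \left(-67 - 134\right) = \left(-24\right) \left(-201\right) = 4824$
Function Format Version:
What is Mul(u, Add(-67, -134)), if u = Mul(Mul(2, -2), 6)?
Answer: 4824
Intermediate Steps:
u = -24 (u = Mul(-4, 6) = -24)
Mul(u, Add(-67, -134)) = Mul(-24, Add(-67, -134)) = Mul(-24, -201) = 4824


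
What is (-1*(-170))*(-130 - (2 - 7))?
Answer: -21250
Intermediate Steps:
(-1*(-170))*(-130 - (2 - 7)) = 170*(-130 - 1*(-5)) = 170*(-130 + 5) = 170*(-125) = -21250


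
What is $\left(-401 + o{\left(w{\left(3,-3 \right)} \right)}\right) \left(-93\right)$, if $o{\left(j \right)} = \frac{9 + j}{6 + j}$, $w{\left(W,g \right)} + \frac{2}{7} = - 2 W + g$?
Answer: $\frac{857553}{23} \approx 37285.0$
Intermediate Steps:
$w{\left(W,g \right)} = - \frac{2}{7} + g - 2 W$ ($w{\left(W,g \right)} = - \frac{2}{7} - \left(- g + 2 W\right) = - \frac{2}{7} + g - 2 W$)
$o{\left(j \right)} = \frac{9 + j}{6 + j}$
$\left(-401 + o{\left(w{\left(3,-3 \right)} \right)}\right) \left(-93\right) = \left(-401 + \frac{9 - \frac{65}{7}}{6 - \frac{65}{7}}\right) \left(-93\right) = \left(-401 + \frac{1}{- \frac{23}{7}} \left(- \frac{2}{7}\right)\right) \left(-93\right) = \left(-401 - - \frac{2}{23}\right) \left(-93\right) = \left(-401 + \frac{2}{23}\right) \left(-93\right) = \left(- \frac{9221}{23}\right) \left(-93\right) = \frac{857553}{23}$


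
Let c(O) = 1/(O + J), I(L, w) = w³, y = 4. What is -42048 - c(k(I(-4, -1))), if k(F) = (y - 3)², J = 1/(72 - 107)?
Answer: -1429667/34 ≈ -42049.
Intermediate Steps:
J = -1/35 (J = 1/(-35) = -1/35 ≈ -0.028571)
k(F) = 1 (k(F) = (4 - 3)² = 1² = 1)
c(O) = 1/(-1/35 + O) (c(O) = 1/(O - 1/35) = 1/(-1/35 + O))
-42048 - c(k(I(-4, -1))) = -42048 - 35/(-1 + 35*1) = -42048 - 35/(-1 + 35) = -42048 - 35/34 = -1429667/34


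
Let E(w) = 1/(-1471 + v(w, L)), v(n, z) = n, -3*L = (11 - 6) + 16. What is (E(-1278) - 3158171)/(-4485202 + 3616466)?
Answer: 542613255/149259704 ≈ 3.6354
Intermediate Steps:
L = -7 (L = -((11 - 6) + 16)/3 = -(5 + 16)/3 = -⅓*21 = -7)
E(w) = 1/(-1471 + w)
(E(-1278) - 3158171)/(-4485202 + 3616466) = (1/(-1471 - 1278) - 3158171)/(-4485202 + 3616466) = (1/(-2749) - 3158171)/(-868736) = (-1/2749 - 3158171)*(-1/868736) = -8681812080/2749*(-1/868736) = 542613255/149259704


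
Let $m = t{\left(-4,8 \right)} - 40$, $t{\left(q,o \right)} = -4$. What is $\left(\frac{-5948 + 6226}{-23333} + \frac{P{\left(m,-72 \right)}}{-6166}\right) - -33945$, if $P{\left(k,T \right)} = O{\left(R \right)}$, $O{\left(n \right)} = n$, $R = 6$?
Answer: $\frac{2441854338782}{71935639} \approx 33945.0$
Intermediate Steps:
$m = -44$ ($m = -4 - 40 = -44$)
$P{\left(k,T \right)} = 6$
$\left(\frac{-5948 + 6226}{-23333} + \frac{P{\left(m,-72 \right)}}{-6166}\right) - -33945 = \left(\frac{-5948 + 6226}{-23333} + \frac{6}{-6166}\right) - -33945 = \left(278 \left(- \frac{1}{23333}\right) + 6 \left(- \frac{1}{6166}\right)\right) + 33945 = \left(- \frac{278}{23333} - \frac{3}{3083}\right) + 33945 = - \frac{927073}{71935639} + 33945 = \frac{2441854338782}{71935639}$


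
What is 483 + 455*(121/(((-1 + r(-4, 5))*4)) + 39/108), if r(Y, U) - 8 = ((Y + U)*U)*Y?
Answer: -3703/9 ≈ -411.44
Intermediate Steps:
r(Y, U) = 8 + U*Y*(U + Y) (r(Y, U) = 8 + ((Y + U)*U)*Y = 8 + ((U + Y)*U)*Y = 8 + (U*(U + Y))*Y = 8 + U*Y*(U + Y))
483 + 455*(121/(((-1 + r(-4, 5))*4)) + 39/108) = 483 + 455*(121/(((-1 + (8 + 5*(-4)² - 4*5²))*4)) + 39/108) = 483 + 455*(121/(((-1 + (8 + 5*16 - 4*25))*4)) + 39*(1/108)) = 483 + 455*(121/(((-1 + (8 + 80 - 100))*4)) + 13/36) = 483 + 455*(121/(((-1 - 12)*4)) + 13/36) = 483 + 455*(121/((-13*4)) + 13/36) = 483 + 455*(121/(-52) + 13/36) = 483 + 455*(121*(-1/52) + 13/36) = 483 + 455*(-121/52 + 13/36) = 483 + 455*(-230/117) = 483 - 8050/9 = -3703/9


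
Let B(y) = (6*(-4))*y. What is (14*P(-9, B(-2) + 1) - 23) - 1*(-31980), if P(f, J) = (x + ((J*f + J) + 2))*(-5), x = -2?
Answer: 59397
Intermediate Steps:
B(y) = -24*y
P(f, J) = -5*J - 5*J*f (P(f, J) = (-2 + ((J*f + J) + 2))*(-5) = (-2 + ((J + J*f) + 2))*(-5) = (-2 + (2 + J + J*f))*(-5) = (J + J*f)*(-5) = -5*J - 5*J*f)
(14*P(-9, B(-2) + 1) - 23) - 1*(-31980) = (14*(5*(-24*(-2) + 1)*(-1 - 1*(-9))) - 23) - 1*(-31980) = (14*(5*(48 + 1)*(-1 + 9)) - 23) + 31980 = (14*(5*49*8) - 23) + 31980 = (14*1960 - 23) + 31980 = (27440 - 23) + 31980 = 27417 + 31980 = 59397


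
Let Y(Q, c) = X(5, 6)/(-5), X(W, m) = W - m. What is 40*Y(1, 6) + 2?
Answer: 10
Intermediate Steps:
Y(Q, c) = ⅕ (Y(Q, c) = (5 - 1*6)/(-5) = (5 - 6)*(-⅕) = -1*(-⅕) = ⅕)
40*Y(1, 6) + 2 = 40*(⅕) + 2 = 8 + 2 = 10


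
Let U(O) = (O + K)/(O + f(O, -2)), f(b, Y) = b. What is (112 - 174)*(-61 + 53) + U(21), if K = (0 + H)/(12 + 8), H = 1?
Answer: 417061/840 ≈ 496.50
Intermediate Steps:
K = 1/20 (K = (0 + 1)/(12 + 8) = 1/20 ≈ 0.050000)
U(O) = (1/20 + O)/(2*O) (U(O) = (O + 1/20)/(O + O) = (1/20 + O)/((2*O)) = (1/20 + O)*(1/(2*O)) = (1/20 + O)/(2*O))
(112 - 174)*(-61 + 53) + U(21) = (112 - 174)*(-61 + 53) + (1/40)*(1 + 20*21)/21 = -62*(-8) + (1/40)*(1/21)*(1 + 420) = 496 + (1/40)*(1/21)*421 = 496 + 421/840 = 417061/840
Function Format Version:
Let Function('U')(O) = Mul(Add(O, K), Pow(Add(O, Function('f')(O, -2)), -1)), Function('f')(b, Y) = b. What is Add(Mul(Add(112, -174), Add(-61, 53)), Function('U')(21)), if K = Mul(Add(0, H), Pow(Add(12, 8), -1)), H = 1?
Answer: Rational(417061, 840) ≈ 496.50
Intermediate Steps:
K = Rational(1, 20) (K = Mul(Add(0, 1), Pow(Add(12, 8), -1)) = Mul(1, Pow(20, -1)) = Mul(1, Rational(1, 20)) = Rational(1, 20) ≈ 0.050000)
Function('U')(O) = Mul(Rational(1, 2), Pow(O, -1), Add(Rational(1, 20), O)) (Function('U')(O) = Mul(Add(O, Rational(1, 20)), Pow(Add(O, O), -1)) = Mul(Add(Rational(1, 20), O), Pow(Mul(2, O), -1)) = Mul(Add(Rational(1, 20), O), Mul(Rational(1, 2), Pow(O, -1))) = Mul(Rational(1, 2), Pow(O, -1), Add(Rational(1, 20), O)))
Add(Mul(Add(112, -174), Add(-61, 53)), Function('U')(21)) = Add(Mul(Add(112, -174), Add(-61, 53)), Mul(Rational(1, 40), Pow(21, -1), Add(1, Mul(20, 21)))) = Add(Mul(-62, -8), Mul(Rational(1, 40), Rational(1, 21), Add(1, 420))) = Add(496, Mul(Rational(1, 40), Rational(1, 21), 421)) = Add(496, Rational(421, 840)) = Rational(417061, 840)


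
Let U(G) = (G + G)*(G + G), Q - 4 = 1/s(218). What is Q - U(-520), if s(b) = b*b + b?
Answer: -51637556231/47742 ≈ -1.0816e+6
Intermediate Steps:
s(b) = b + b**2 (s(b) = b**2 + b = b + b**2)
Q = 190969/47742 (Q = 4 + 1/(218*(1 + 218)) = 4 + 1/(218*219) = 4 + 1/47742 = 190969/47742 ≈ 4.0000)
U(G) = 4*G**2 (U(G) = (2*G)*(2*G) = 4*G**2)
Q - U(-520) = 190969/47742 - 4*(-520)**2 = 190969/47742 - 4*270400 = 190969/47742 - 1*1081600 = 190969/47742 - 1081600 = -51637556231/47742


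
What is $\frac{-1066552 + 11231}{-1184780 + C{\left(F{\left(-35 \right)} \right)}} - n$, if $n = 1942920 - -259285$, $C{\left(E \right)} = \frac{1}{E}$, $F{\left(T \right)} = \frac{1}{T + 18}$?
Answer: $- \frac{2609164822064}{1184797} \approx -2.2022 \cdot 10^{6}$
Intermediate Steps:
$F{\left(T \right)} = \frac{1}{18 + T}$
$n = 2202205$ ($n = 1942920 + 259285 = 2202205$)
$\frac{-1066552 + 11231}{-1184780 + C{\left(F{\left(-35 \right)} \right)}} - n = \frac{-1066552 + 11231}{-1184780 + \frac{1}{\frac{1}{18 - 35}}} - 2202205 = - \frac{1055321}{-1184780 + \frac{1}{\frac{1}{-17}}} - 2202205 = - \frac{1055321}{-1184780 + \frac{1}{- \frac{1}{17}}} - 2202205 = - \frac{1055321}{-1184780 - 17} - 2202205 = - \frac{1055321}{-1184797} - 2202205 = \left(-1055321\right) \left(- \frac{1}{1184797}\right) - 2202205 = \frac{1055321}{1184797} - 2202205 = - \frac{2609164822064}{1184797}$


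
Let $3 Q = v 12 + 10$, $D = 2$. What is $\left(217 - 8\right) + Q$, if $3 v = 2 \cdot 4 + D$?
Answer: $\frac{677}{3} \approx 225.67$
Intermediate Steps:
$v = \frac{10}{3}$ ($v = \frac{2 \cdot 4 + 2}{3} = \frac{8 + 2}{3} = \frac{1}{3} \cdot 10 = \frac{10}{3} \approx 3.3333$)
$Q = \frac{50}{3}$ ($Q = \frac{\frac{10}{3} \cdot 12 + 10}{3} = \frac{40 + 10}{3} = \frac{1}{3} \cdot 50 = \frac{50}{3} \approx 16.667$)
$\left(217 - 8\right) + Q = \left(217 - 8\right) + \frac{50}{3} = 209 + \frac{50}{3} = \frac{677}{3}$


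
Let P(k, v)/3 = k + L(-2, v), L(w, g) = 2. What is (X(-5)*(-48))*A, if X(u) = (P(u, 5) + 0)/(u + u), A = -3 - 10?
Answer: 2808/5 ≈ 561.60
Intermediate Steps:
P(k, v) = 6 + 3*k (P(k, v) = 3*(k + 2) = 3*(2 + k) = 6 + 3*k)
A = -13
X(u) = (6 + 3*u)/(2*u) (X(u) = ((6 + 3*u) + 0)/(u + u) = (6 + 3*u)/((2*u)) = (6 + 3*u)*(1/(2*u)) = (6 + 3*u)/(2*u))
(X(-5)*(-48))*A = ((3/2 + 3/(-5))*(-48))*(-13) = ((3/2 + 3*(-1/5))*(-48))*(-13) = ((3/2 - 3/5)*(-48))*(-13) = ((9/10)*(-48))*(-13) = -216/5*(-13) = 2808/5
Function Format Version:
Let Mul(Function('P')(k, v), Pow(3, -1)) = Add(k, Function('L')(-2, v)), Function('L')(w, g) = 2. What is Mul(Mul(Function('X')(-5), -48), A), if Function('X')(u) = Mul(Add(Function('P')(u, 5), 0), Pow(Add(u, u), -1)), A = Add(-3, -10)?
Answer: Rational(2808, 5) ≈ 561.60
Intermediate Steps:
Function('P')(k, v) = Add(6, Mul(3, k)) (Function('P')(k, v) = Mul(3, Add(k, 2)) = Mul(3, Add(2, k)) = Add(6, Mul(3, k)))
A = -13
Function('X')(u) = Mul(Rational(1, 2), Pow(u, -1), Add(6, Mul(3, u))) (Function('X')(u) = Mul(Add(Add(6, Mul(3, u)), 0), Pow(Add(u, u), -1)) = Mul(Add(6, Mul(3, u)), Pow(Mul(2, u), -1)) = Mul(Add(6, Mul(3, u)), Mul(Rational(1, 2), Pow(u, -1))) = Mul(Rational(1, 2), Pow(u, -1), Add(6, Mul(3, u))))
Mul(Mul(Function('X')(-5), -48), A) = Mul(Mul(Add(Rational(3, 2), Mul(3, Pow(-5, -1))), -48), -13) = Mul(Mul(Add(Rational(3, 2), Mul(3, Rational(-1, 5))), -48), -13) = Mul(Mul(Add(Rational(3, 2), Rational(-3, 5)), -48), -13) = Mul(Mul(Rational(9, 10), -48), -13) = Mul(Rational(-216, 5), -13) = Rational(2808, 5)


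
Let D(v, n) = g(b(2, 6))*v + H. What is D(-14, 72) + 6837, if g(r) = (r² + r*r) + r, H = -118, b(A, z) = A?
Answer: 6579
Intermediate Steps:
g(r) = r + 2*r² (g(r) = (r² + r²) + r = 2*r² + r = r + 2*r²)
D(v, n) = -118 + 10*v (D(v, n) = (2*(1 + 2*2))*v - 118 = (2*(1 + 4))*v - 118 = (2*5)*v - 118 = 10*v - 118 = -118 + 10*v)
D(-14, 72) + 6837 = (-118 + 10*(-14)) + 6837 = (-118 - 140) + 6837 = -258 + 6837 = 6579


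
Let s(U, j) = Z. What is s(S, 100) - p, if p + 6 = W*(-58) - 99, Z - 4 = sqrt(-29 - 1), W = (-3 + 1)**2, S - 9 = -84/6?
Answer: 341 + I*sqrt(30) ≈ 341.0 + 5.4772*I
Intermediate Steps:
S = -5 (S = 9 - 84/6 = 9 - 84*1/6 = 9 - 14 = -5)
W = 4 (W = (-2)**2 = 4)
Z = 4 + I*sqrt(30) (Z = 4 + sqrt(-29 - 1) = 4 + sqrt(-30) = 4 + I*sqrt(30) ≈ 4.0 + 5.4772*I)
s(U, j) = 4 + I*sqrt(30)
p = -337 (p = -6 + (4*(-58) - 99) = -6 + (-232 - 99) = -6 - 331 = -337)
s(S, 100) - p = (4 + I*sqrt(30)) - 1*(-337) = (4 + I*sqrt(30)) + 337 = 341 + I*sqrt(30)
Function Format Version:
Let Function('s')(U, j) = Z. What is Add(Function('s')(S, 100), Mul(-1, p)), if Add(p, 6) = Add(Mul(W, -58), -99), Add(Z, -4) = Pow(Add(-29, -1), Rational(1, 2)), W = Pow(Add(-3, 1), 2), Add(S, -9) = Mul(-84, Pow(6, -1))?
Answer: Add(341, Mul(I, Pow(30, Rational(1, 2)))) ≈ Add(341.00, Mul(5.4772, I))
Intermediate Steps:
S = -5 (S = Add(9, Mul(-84, Pow(6, -1))) = Add(9, Mul(-84, Rational(1, 6))) = Add(9, -14) = -5)
W = 4 (W = Pow(-2, 2) = 4)
Z = Add(4, Mul(I, Pow(30, Rational(1, 2)))) (Z = Add(4, Pow(Add(-29, -1), Rational(1, 2))) = Add(4, Pow(-30, Rational(1, 2))) = Add(4, Mul(I, Pow(30, Rational(1, 2)))) ≈ Add(4.0000, Mul(5.4772, I)))
Function('s')(U, j) = Add(4, Mul(I, Pow(30, Rational(1, 2))))
p = -337 (p = Add(-6, Add(Mul(4, -58), -99)) = Add(-6, Add(-232, -99)) = Add(-6, -331) = -337)
Add(Function('s')(S, 100), Mul(-1, p)) = Add(Add(4, Mul(I, Pow(30, Rational(1, 2)))), Mul(-1, -337)) = Add(Add(4, Mul(I, Pow(30, Rational(1, 2)))), 337) = Add(341, Mul(I, Pow(30, Rational(1, 2))))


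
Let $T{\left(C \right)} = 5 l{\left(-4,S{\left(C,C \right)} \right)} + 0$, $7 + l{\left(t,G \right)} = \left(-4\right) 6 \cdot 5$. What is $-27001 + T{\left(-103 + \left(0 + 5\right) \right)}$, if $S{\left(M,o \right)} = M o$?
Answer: $-27636$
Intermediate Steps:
$l{\left(t,G \right)} = -127$ ($l{\left(t,G \right)} = -7 + \left(-4\right) 6 \cdot 5 = -7 - 120 = -127$)
$T{\left(C \right)} = -635$ ($T{\left(C \right)} = 5 \left(-127\right) + 0 = -635 + 0 = -635$)
$-27001 + T{\left(-103 + \left(0 + 5\right) \right)} = -27001 - 635 = -27636$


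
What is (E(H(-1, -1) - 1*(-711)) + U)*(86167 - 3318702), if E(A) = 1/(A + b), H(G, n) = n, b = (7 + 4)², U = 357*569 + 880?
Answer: -548027187648140/831 ≈ -6.5948e+11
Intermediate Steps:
U = 204013 (U = 203133 + 880 = 204013)
b = 121 (b = 11² = 121)
E(A) = 1/(121 + A) (E(A) = 1/(A + 121) = 1/(121 + A))
(E(H(-1, -1) - 1*(-711)) + U)*(86167 - 3318702) = (1/(121 + (-1 - 1*(-711))) + 204013)*(86167 - 3318702) = (1/(121 + (-1 + 711)) + 204013)*(-3232535) = (1/(121 + 710) + 204013)*(-3232535) = (1/831 + 204013)*(-3232535) = (169534804/831)*(-3232535) = -548027187648140/831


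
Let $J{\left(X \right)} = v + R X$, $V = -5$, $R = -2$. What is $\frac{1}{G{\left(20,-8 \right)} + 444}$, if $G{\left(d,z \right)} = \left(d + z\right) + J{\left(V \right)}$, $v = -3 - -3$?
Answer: $\frac{1}{466} \approx 0.0021459$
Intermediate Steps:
$v = 0$ ($v = -3 + 3 = 0$)
$J{\left(X \right)} = - 2 X$ ($J{\left(X \right)} = 0 - 2 X = - 2 X$)
$G{\left(d,z \right)} = 10 + d + z$ ($G{\left(d,z \right)} = \left(d + z\right) - -10 = \left(d + z\right) + 10 = 10 + d + z$)
$\frac{1}{G{\left(20,-8 \right)} + 444} = \frac{1}{\left(10 + 20 - 8\right) + 444} = \frac{1}{22 + 444} = \frac{1}{466}$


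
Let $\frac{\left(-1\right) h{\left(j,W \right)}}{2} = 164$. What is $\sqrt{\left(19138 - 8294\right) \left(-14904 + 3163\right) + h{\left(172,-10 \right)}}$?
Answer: $2 i \sqrt{31829933} \approx 11284.0 i$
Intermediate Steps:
$h{\left(j,W \right)} = -328$ ($h{\left(j,W \right)} = \left(-2\right) 164 = -328$)
$\sqrt{\left(19138 - 8294\right) \left(-14904 + 3163\right) + h{\left(172,-10 \right)}} = \sqrt{\left(19138 - 8294\right) \left(-14904 + 3163\right) - 328} = \sqrt{\left(19138 - 8294\right) \left(-11741\right) - 328} = \sqrt{10844 \left(-11741\right) - 328} = \sqrt{-127319404 - 328} = \sqrt{-127319732} = 2 i \sqrt{31829933}$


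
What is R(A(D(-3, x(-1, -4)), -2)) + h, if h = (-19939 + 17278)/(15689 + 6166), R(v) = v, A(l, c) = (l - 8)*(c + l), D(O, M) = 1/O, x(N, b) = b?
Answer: 1266892/65565 ≈ 19.323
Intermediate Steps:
A(l, c) = (-8 + l)*(c + l)
h = -887/7285 (h = -2661/21855 = -2661*1/21855 = -887/7285 ≈ -0.12176)
R(A(D(-3, x(-1, -4)), -2)) + h = ((1/(-3))² - 8*(-2) - 8/(-3) - 2/(-3)) - 887/7285 = ((-⅓)² + 16 - 8*(-⅓) - 2*(-⅓)) - 887/7285 = (⅑ + 16 + 8/3 + ⅔) - 887/7285 = 175/9 - 887/7285 = 1266892/65565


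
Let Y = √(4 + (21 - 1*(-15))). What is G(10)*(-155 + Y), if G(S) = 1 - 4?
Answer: 465 - 6*√10 ≈ 446.03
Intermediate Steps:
Y = 2*√10 (Y = √(4 + (21 + 15)) = √(4 + 36) = √40 = 2*√10 ≈ 6.3246)
G(S) = -3
G(10)*(-155 + Y) = -3*(-155 + 2*√10) = 465 - 6*√10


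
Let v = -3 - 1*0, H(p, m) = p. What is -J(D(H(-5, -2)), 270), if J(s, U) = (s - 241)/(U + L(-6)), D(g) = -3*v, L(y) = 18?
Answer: 29/36 ≈ 0.80556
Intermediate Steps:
v = -3 (v = -3 + 0 = -3)
D(g) = 9 (D(g) = -3*(-3) = 9)
J(s, U) = (-241 + s)/(18 + U) (J(s, U) = (s - 241)/(U + 18) = (-241 + s)/(18 + U))
-J(D(H(-5, -2)), 270) = -(-241 + 9)/(18 + 270) = -(-232)/288 = -1*(-29/36) = 29/36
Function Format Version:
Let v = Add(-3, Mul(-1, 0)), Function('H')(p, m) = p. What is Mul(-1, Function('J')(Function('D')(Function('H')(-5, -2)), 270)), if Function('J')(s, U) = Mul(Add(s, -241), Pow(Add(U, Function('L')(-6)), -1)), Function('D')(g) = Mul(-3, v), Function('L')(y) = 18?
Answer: Rational(29, 36) ≈ 0.80556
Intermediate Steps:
v = -3 (v = Add(-3, 0) = -3)
Function('D')(g) = 9 (Function('D')(g) = Mul(-3, -3) = 9)
Function('J')(s, U) = Mul(Pow(Add(18, U), -1), Add(-241, s)) (Function('J')(s, U) = Mul(Add(s, -241), Pow(Add(U, 18), -1)) = Mul(Add(-241, s), Pow(Add(18, U), -1)) = Mul(Pow(Add(18, U), -1), Add(-241, s)))
Mul(-1, Function('J')(Function('D')(Function('H')(-5, -2)), 270)) = Mul(-1, Mul(Pow(Add(18, 270), -1), Add(-241, 9))) = Mul(-1, Mul(Pow(288, -1), -232)) = Mul(-1, Mul(Rational(1, 288), -232)) = Mul(-1, Rational(-29, 36)) = Rational(29, 36)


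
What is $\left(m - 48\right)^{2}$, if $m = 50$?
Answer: $4$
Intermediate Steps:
$\left(m - 48\right)^{2} = \left(50 - 48\right)^{2} = 2^{2} = 4$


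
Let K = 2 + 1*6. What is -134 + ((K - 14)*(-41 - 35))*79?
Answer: 35890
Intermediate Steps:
K = 8 (K = 2 + 6 = 8)
-134 + ((K - 14)*(-41 - 35))*79 = -134 + ((8 - 14)*(-41 - 35))*79 = -134 - 6*(-76)*79 = -134 + 456*79 = -134 + 36024 = 35890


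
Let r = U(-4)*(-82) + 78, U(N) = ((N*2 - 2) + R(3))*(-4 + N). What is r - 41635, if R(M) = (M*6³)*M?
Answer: 1227147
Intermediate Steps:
R(M) = 216*M² (R(M) = (M*216)*M = (216*M)*M = 216*M²)
U(N) = (-4 + N)*(1942 + 2*N) (U(N) = ((N*2 - 2) + 216*3²)*(-4 + N) = ((2*N - 2) + 216*9)*(-4 + N) = ((-2 + 2*N) + 1944)*(-4 + N) = (1942 + 2*N)*(-4 + N) = (-4 + N)*(1942 + 2*N))
r = 1268782 (r = (-7768 + 2*(-4)² + 1934*(-4))*(-82) + 78 = (-7768 + 2*16 - 7736)*(-82) + 78 = (-7768 + 32 - 7736)*(-82) + 78 = -15472*(-82) + 78 = 1268704 + 78 = 1268782)
r - 41635 = 1268782 - 41635 = 1227147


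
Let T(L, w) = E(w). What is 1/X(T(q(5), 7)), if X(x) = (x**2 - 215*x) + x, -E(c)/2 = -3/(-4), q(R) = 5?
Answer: 4/1293 ≈ 0.0030936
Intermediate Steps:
E(c) = -3/2 (E(c) = -(-6)/(-4) = -(-6)*(-1)/4 = -2*3/4 = -3/2)
T(L, w) = -3/2
X(x) = x**2 - 214*x
1/X(T(q(5), 7)) = 1/(-3*(-214 - 3/2)/2) = 1/(-3/2*(-431/2)) = 1/(1293/4) = 4/1293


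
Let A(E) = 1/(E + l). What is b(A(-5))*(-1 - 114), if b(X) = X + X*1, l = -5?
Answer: 23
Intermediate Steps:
A(E) = 1/(-5 + E) (A(E) = 1/(E - 5) = 1/(-5 + E))
b(X) = 2*X (b(X) = X + X = 2*X)
b(A(-5))*(-1 - 114) = (2/(-5 - 5))*(-1 - 114) = (2/(-10))*(-115) = (2*(-⅒))*(-115) = -⅕*(-115) = 23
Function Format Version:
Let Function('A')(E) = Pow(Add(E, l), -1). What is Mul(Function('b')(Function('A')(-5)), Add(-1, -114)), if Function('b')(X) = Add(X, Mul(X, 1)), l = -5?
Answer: 23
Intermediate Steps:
Function('A')(E) = Pow(Add(-5, E), -1) (Function('A')(E) = Pow(Add(E, -5), -1) = Pow(Add(-5, E), -1))
Function('b')(X) = Mul(2, X) (Function('b')(X) = Add(X, X) = Mul(2, X))
Mul(Function('b')(Function('A')(-5)), Add(-1, -114)) = Mul(Mul(2, Pow(Add(-5, -5), -1)), Add(-1, -114)) = Mul(Mul(2, Pow(-10, -1)), -115) = Mul(Mul(2, Rational(-1, 10)), -115) = Mul(Rational(-1, 5), -115) = 23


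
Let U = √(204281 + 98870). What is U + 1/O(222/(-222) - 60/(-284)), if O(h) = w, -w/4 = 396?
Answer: -1/1584 + √303151 ≈ 550.59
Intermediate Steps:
w = -1584 (w = -4*396 = -1584)
O(h) = -1584
U = √303151 ≈ 550.59
U + 1/O(222/(-222) - 60/(-284)) = √303151 + 1/(-1584) = √303151 - 1/1584 = -1/1584 + √303151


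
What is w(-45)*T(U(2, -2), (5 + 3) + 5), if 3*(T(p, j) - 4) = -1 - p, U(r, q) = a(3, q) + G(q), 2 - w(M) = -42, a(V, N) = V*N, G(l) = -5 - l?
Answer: 880/3 ≈ 293.33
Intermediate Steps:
a(V, N) = N*V
w(M) = 44 (w(M) = 2 - 1*(-42) = 2 + 42 = 44)
U(r, q) = -5 + 2*q (U(r, q) = q*3 + (-5 - q) = 3*q + (-5 - q) = -5 + 2*q)
T(p, j) = 11/3 - p/3 (T(p, j) = 4 + (-1 - p)/3 = 4 + (-⅓ - p/3) = 11/3 - p/3)
w(-45)*T(U(2, -2), (5 + 3) + 5) = 44*(11/3 - (-5 + 2*(-2))/3) = 44*(11/3 - (-5 - 4)/3) = 44*(11/3 - ⅓*(-9)) = 44*(11/3 + 3) = 44*(20/3) = 880/3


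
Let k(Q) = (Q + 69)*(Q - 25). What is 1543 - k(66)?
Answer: -3992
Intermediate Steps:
k(Q) = (-25 + Q)*(69 + Q) (k(Q) = (69 + Q)*(-25 + Q) = (-25 + Q)*(69 + Q))
1543 - k(66) = 1543 - (-1725 + 66² + 44*66) = 1543 - (-1725 + 4356 + 2904) = 1543 - 1*5535 = 1543 - 5535 = -3992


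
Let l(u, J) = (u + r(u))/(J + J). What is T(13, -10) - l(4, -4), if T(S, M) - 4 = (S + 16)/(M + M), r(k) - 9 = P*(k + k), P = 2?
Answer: 247/40 ≈ 6.1750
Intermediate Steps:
r(k) = 9 + 4*k (r(k) = 9 + 2*(k + k) = 9 + 2*(2*k) = 9 + 4*k)
l(u, J) = (9 + 5*u)/(2*J) (l(u, J) = (u + (9 + 4*u))/(J + J) = (9 + 5*u)/((2*J)) = (9 + 5*u)*(1/(2*J)) = (9 + 5*u)/(2*J))
T(S, M) = 4 + (16 + S)/(2*M) (T(S, M) = 4 + (S + 16)/(M + M) = 4 + (16 + S)/((2*M)) = 4 + (16 + S)*(1/(2*M)) = 4 + (16 + S)/(2*M))
T(13, -10) - l(4, -4) = (½)*(16 + 13 + 8*(-10))/(-10) - (9 + 5*4)/(2*(-4)) = (½)*(-⅒)*(16 + 13 - 80) - (-1)*(9 + 20)/(2*4) = (½)*(-⅒)*(-51) - (-1)*29/(2*4) = 51/20 - 1*(-29/8) = 51/20 + 29/8 = 247/40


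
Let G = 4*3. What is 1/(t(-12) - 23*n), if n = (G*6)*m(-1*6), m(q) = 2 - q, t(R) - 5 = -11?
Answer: -1/13254 ≈ -7.5449e-5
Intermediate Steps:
t(R) = -6 (t(R) = 5 - 11 = -6)
G = 12
n = 576 (n = (12*6)*(2 - (-1)*6) = 72*(2 - 1*(-6)) = 72*(2 + 6) = 72*8 = 576)
1/(t(-12) - 23*n) = 1/(-6 - 23*576) = 1/(-6 - 13248) = 1/(-13254) = -1/13254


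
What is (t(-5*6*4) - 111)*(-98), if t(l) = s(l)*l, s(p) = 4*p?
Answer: -5633922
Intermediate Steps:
t(l) = 4*l**2 (t(l) = (4*l)*l = 4*l**2)
(t(-5*6*4) - 111)*(-98) = (4*(-5*6*4)**2 - 111)*(-98) = (4*(-30*4)**2 - 111)*(-98) = (4*(-120)**2 - 111)*(-98) = (4*14400 - 111)*(-98) = (57600 - 111)*(-98) = 57489*(-98) = -5633922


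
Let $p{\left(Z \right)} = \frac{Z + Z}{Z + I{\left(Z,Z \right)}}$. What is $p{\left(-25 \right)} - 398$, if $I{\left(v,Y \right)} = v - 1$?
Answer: $- \frac{20248}{51} \approx -397.02$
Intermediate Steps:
$I{\left(v,Y \right)} = -1 + v$
$p{\left(Z \right)} = \frac{2 Z}{-1 + 2 Z}$ ($p{\left(Z \right)} = \frac{Z + Z}{Z + \left(-1 + Z\right)} = \frac{2 Z}{-1 + 2 Z}$)
$p{\left(-25 \right)} - 398 = 2 \left(-25\right) \frac{1}{-1 + 2 \left(-25\right)} - 398 = 2 \left(-25\right) \frac{1}{-1 - 50} - 398 = 2 \left(-25\right) \frac{1}{-51} - 398 = 2 \left(-25\right) \left(- \frac{1}{51}\right) - 398 = \frac{50}{51} - 398 = - \frac{20248}{51}$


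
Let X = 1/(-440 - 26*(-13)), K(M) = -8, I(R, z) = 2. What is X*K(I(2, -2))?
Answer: 4/51 ≈ 0.078431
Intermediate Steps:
X = -1/102 (X = 1/(-440 + 338) = 1/(-102) = -1/102 ≈ -0.0098039)
X*K(I(2, -2)) = -1/102*(-8) = 4/51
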